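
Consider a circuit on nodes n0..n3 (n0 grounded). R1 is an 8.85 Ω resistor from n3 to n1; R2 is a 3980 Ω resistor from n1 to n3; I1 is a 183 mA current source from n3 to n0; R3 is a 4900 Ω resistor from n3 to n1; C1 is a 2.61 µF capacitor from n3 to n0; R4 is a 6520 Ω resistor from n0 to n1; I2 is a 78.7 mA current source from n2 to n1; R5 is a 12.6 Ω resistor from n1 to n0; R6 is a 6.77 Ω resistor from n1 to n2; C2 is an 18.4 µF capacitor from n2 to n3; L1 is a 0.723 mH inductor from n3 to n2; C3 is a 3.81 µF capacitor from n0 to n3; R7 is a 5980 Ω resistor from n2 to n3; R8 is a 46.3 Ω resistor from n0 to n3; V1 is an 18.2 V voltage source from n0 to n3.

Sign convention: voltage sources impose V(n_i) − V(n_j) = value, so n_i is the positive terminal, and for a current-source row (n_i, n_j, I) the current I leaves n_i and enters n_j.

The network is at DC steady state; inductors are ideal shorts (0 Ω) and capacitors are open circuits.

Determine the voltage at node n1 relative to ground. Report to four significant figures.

MNA unknowns: 3 node voltages V₁..V_3 plus 2 source currents (L1, V1)
R1: Y=0.1130 on G[3,1]
R2: Y=0.0002513 on G[1,3]
I1: z[3]−=0.183, z[0]+=0.183
R3: Y=0.0002041 on G[3,1]
C1: Y=0.000 on G[3,0]
R4: Y=0.0001534 on G[0,1]
I2: z[2]−=0.0787, z[1]+=0.0787
R5: Y=0.07937 on G[1,0]
R6: Y=0.1477 on G[1,2]
C2: Y=0.000 on G[2,3]
L1: row V3−V2=0, i_L1 at 3,2
C3: Y=0.000 on G[0,3]
R7: Y=0.0001672 on G[2,3]
R8: Y=0.02160 on G[0,3]
V1: row V0−V3=18.2, i_V1 at 0,3
solve → V1=-13.72, V2=-18.20, V3=-18.20
aux → i_L1=-0.5829, i_V1=-1.301

-13.72 V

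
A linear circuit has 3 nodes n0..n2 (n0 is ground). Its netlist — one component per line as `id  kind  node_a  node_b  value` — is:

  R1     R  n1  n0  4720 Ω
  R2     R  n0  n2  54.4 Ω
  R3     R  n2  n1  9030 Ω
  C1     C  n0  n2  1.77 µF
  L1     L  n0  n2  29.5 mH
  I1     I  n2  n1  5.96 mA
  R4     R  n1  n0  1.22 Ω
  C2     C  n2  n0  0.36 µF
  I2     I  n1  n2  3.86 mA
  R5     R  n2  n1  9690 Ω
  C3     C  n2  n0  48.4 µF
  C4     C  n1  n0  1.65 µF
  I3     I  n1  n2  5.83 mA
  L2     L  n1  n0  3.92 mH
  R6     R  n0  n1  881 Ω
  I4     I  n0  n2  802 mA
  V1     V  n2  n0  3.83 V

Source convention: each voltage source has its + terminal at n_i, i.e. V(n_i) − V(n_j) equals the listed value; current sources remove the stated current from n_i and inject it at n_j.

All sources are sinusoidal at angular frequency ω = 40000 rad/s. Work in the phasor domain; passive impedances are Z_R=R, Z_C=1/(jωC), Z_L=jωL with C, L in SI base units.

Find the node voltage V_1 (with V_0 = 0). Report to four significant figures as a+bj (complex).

MNA unknowns: 2 node voltages V₁..V_2 plus 1 source current (V1)
R1: Y=0.0002119+0.000j on G[1,0]
R2: Y=0.01838+0.000j on G[0,2]
R3: Y=0.0001107+0.000j on G[2,1]
C1: Y=0.000+0.07080j on G[0,2]
L1: Y=0.000-0.0008475j on G[0,2]
I1: z[2]−=0.00596, z[1]+=0.00596
R4: Y=0.8197+0.000j on G[1,0]
C2: Y=0.000+0.01440j on G[2,0]
I2: z[1]−=0.00386, z[2]+=0.00386
R5: Y=0.0001032+0.000j on G[2,1]
C3: Y=0.000+1.936j on G[2,0]
C4: Y=0.000+0.06600j on G[1,0]
I3: z[1]−=0.00583, z[2]+=0.00583
L2: Y=0.000-0.006378j on G[1,0]
R6: Y=0.001135+0.000j on G[0,1]
I4: z[0]−=0.802, z[2]+=0.802
V1: row V2−V0=3.83, i_V1 at 2,0
solve → V1=-0.003526+0.0002560j, V2=3.830+0.000j
aux → i_V1=0.7345-7.738j

-0.003526+0.0002560j V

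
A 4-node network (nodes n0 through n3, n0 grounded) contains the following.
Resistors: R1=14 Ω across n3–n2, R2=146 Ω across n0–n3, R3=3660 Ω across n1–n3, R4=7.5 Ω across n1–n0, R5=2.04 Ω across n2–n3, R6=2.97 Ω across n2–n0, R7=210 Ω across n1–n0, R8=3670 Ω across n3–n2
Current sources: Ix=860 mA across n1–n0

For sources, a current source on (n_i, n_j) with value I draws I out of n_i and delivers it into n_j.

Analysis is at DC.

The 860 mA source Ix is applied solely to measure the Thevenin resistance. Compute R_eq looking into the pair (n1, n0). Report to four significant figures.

Element admittances at DC:
  Y(R1) = 0.07143 S between n3,n2
  Y(R2) = 0.006849 S between n0,n3
  Y(R3) = 0.0002732 S between n1,n3
  Y(R4) = 0.1333 S between n1,n0
  Y(R5) = 0.4902 S between n2,n3
  Y(R6) = 0.3367 S between n2,n0
  Y(R7) = 0.004762 S between n1,n0
  Y(R8) = 0.0002725 S between n3,n2
  Ix: injects 0.86 A into n0 (from n1)
Assemble and solve the 3×3 MNA system:
  V(n1)=-6.215  V(n2)=-0.004879  V(n3)=-0.007802

R_eq = 7.227 Ω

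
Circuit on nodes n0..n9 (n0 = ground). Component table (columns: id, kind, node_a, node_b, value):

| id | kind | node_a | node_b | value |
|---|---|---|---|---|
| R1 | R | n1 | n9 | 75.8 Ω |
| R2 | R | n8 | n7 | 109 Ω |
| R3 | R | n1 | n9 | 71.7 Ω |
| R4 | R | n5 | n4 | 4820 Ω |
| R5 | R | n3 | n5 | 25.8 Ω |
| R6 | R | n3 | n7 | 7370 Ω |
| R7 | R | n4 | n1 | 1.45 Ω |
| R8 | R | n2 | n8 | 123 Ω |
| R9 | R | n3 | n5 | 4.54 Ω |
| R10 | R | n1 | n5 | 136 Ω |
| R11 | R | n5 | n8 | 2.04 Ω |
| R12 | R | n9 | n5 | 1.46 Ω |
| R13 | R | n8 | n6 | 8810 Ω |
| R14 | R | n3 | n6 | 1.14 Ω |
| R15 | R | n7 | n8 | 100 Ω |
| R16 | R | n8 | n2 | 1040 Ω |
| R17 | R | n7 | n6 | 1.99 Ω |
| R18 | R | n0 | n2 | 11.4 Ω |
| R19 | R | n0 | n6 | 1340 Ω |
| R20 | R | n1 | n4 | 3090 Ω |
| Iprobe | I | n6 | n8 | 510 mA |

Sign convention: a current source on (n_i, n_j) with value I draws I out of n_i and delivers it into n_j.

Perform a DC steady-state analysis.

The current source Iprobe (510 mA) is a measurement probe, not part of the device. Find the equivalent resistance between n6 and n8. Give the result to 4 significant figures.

R_eq = 6.200 Ω

MNA unknowns: 9 node voltages V₁..V_9
R1: Y=0.01319 on G[1,9]
R2: Y=0.009174 on G[8,7]
R3: Y=0.01395 on G[1,9]
R4: Y=0.0002075 on G[5,4]
R5: Y=0.03876 on G[3,5]
R6: Y=0.0001357 on G[3,7]
R7: Y=0.6897 on G[4,1]
R8: Y=0.008130 on G[2,8]
R9: Y=0.2203 on G[3,5]
R10: Y=0.007353 on G[1,5]
R11: Y=0.4902 on G[5,8]
R12: Y=0.6849 on G[9,5]
R13: Y=0.0001135 on G[8,6]
R14: Y=0.8772 on G[3,6]
R15: Y=0.01000 on G[7,8]
R16: Y=0.0009615 on G[8,2]
R17: Y=0.5025 on G[7,6]
R18: Y=0.08772 on G[0,2]
R19: Y=0.0007463 on G[0,6]
R20: Y=0.0003236 on G[1,4]
Iprobe: z[6]−=0.51, z[8]+=0.51
solve → V1=-0.6535, V2=0.02466, V3=-2.387, V4=-0.6535, V5=-0.6535, V6=-2.899, V7=-2.783, V8=0.2626, V9=-0.6535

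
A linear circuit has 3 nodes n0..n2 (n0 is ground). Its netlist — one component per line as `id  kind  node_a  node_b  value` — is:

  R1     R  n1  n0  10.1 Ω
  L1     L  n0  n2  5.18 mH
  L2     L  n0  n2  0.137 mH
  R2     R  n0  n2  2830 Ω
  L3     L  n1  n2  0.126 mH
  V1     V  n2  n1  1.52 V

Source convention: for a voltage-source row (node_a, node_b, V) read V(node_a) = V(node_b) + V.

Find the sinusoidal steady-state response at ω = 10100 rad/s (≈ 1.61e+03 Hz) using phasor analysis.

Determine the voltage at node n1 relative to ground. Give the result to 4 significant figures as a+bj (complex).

-1.493+0.1993j V

MNA unknowns: 2 node voltages V₁..V_2 plus 1 source current (V1)
R1: Y=0.09901+0.000j on G[1,0]
L1: Y=0.000-0.01911j on G[0,2]
L2: Y=0.000-0.7227j on G[0,2]
R2: Y=0.0003534+0.000j on G[0,2]
L3: Y=0.000-0.7858j on G[1,2]
V1: row V2−V1=1.52, i_V1 at 2,1
solve → V1=-1.493+0.1993j, V2=0.02670+0.1993j
aux → i_V1=-0.1479+1.214j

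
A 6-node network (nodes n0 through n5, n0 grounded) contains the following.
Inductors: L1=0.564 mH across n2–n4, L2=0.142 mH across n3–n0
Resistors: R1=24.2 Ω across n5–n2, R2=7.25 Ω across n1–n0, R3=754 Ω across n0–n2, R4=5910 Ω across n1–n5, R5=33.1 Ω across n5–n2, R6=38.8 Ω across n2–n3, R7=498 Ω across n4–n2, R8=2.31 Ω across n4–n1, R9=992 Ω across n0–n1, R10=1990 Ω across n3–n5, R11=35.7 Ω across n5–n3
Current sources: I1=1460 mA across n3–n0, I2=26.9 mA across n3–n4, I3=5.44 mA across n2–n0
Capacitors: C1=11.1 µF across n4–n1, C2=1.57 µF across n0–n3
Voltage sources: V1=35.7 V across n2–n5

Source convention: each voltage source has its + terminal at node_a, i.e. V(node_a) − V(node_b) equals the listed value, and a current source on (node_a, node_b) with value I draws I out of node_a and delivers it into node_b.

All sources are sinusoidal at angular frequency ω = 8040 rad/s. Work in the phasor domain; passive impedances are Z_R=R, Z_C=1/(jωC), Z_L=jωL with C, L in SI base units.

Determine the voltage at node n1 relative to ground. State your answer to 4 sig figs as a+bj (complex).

4.654-1.295j V

Element admittances at ω=8040 rad/s:
  Y(L1) = 0.000-0.2205j S between n2,n4
  Y(R1) = 0.04132+0.000j S between n5,n2
  I1: injects 1.46 A into n0 (from n3)
  Y(R2) = 0.1379+0.000j S between n1,n0
  Y(R3) = 0.001326+0.000j S between n0,n2
  Y(R4) = 0.0001692+0.000j S between n1,n5
  Y(L2) = 0.000-0.8759j S between n3,n0
  Y(R5) = 0.03021+0.000j S between n5,n2
  Y(C1) = 0.000+0.08924j S between n4,n1
  Y(R6) = 0.02577+0.000j S between n2,n3
  Y(R7) = 0.002008+0.000j S between n4,n2
  Y(C2) = 0.000+0.01262j S between n0,n3
  Y(R8) = 0.4329+0.000j S between n4,n1
  I2: injects 0.0269 A into n4 (from n3)
  Y(R9) = 0.001008+0.000j S between n0,n1
  Y(R10) = 0.0005025+0.000j S between n3,n5
  Y(R11) = 0.02801+0.000j S between n5,n3
  I3: injects 0.00544 A into n0 (from n2)
  V1: constraint V(n2)−V(n5) = 35.7
Assemble and solve the 6×6 MNA system:
  V(n1)=4.654-1.295j  V(n2)=6.860+0.8361j  V(n3)=-0.2071-2.457j  V(n4)=6.017-1.992j  V(n5)=-28.84+0.8361j
  i(V1)=-3.376+0.09426j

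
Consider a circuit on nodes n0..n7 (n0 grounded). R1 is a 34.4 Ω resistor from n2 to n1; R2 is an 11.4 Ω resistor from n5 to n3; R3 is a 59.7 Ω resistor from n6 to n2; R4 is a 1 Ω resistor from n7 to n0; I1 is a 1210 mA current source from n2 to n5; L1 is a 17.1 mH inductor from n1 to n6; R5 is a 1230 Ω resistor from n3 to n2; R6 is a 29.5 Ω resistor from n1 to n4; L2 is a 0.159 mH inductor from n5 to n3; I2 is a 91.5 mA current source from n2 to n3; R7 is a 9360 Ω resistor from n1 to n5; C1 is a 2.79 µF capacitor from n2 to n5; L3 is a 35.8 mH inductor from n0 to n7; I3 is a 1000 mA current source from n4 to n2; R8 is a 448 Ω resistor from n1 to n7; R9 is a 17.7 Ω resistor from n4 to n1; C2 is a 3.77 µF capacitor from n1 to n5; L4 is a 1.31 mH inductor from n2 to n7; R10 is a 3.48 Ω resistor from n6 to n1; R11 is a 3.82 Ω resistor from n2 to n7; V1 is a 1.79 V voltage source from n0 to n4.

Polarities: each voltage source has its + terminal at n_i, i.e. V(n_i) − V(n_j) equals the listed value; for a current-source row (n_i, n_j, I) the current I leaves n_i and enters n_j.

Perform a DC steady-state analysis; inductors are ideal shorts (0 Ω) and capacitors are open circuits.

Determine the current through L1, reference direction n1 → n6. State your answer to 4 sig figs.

-0.001287 A

MNA unknowns: 7 node voltages V₁..V_7 plus 5 source currents (L1, L2, L3, L4, V1)
R1: Y=0.02907 on G[2,1]
R2: Y=0.08772 on G[5,3]
R3: Y=0.01675 on G[6,2]
R4: Y=1.000 on G[7,0]
I1: z[2]−=1.21, z[5]+=1.21
L1: row V1−V6=0, i_L1 at 1,6
R5: Y=0.0008130 on G[3,2]
R6: Y=0.03390 on G[1,4]
L2: row V5−V3=0, i_L2 at 5,3
I2: z[2]−=0.0915, z[3]+=0.0915
R7: Y=0.0001068 on G[1,5]
C1: Y=0.000 on G[2,5]
L3: row V0−V7=0, i_L3 at 0,7
I3: z[4]−=1, z[2]+=1
R8: Y=0.002232 on G[1,7]
R9: Y=0.05650 on G[4,1]
C2: Y=0.000 on G[1,5]
L4: row V2−V7=0, i_L4 at 2,7
R10: Y=0.2874 on G[6,1]
R11: Y=0.2618 on G[2,7]
V1: row V0−V4=1.79, i_V1 at 0,4
solve → V1=-0.07682, V2=0.000, V3=1415, V4=-1.790, V5=1415, V6=-0.07682, V7=0.000
aux → i_L1=-0.001287, i_L2=1.059, i_L3=-0.8451, i_L4=0.8453, i_V1=0.8451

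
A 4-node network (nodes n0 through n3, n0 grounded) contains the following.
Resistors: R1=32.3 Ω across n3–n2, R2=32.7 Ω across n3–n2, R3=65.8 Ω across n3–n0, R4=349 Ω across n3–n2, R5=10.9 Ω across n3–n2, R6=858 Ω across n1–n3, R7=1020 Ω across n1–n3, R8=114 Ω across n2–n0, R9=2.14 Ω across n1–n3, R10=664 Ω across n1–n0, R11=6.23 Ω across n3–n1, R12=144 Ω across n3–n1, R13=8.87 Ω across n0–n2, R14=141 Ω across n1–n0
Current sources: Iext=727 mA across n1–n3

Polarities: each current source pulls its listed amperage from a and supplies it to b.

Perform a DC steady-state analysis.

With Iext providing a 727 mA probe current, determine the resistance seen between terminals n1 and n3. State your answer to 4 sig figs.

R_eq = 1.551 Ω

Apply KCL at each of the 3 non-ground nodes and solve the resulting linear system.
Node n1: branches {R6, R7, R9, R10, R11, R12, R14, Iext} → V_1 = -1.022
Node n2: branches {R1, R2, R4, R5, R8, R13} → V_2 = 0.05919
Node n3: branches {R1, R2, R3, R4, R5, R6, R7, R9, R11, R12, Iext} → V_3 = 0.1052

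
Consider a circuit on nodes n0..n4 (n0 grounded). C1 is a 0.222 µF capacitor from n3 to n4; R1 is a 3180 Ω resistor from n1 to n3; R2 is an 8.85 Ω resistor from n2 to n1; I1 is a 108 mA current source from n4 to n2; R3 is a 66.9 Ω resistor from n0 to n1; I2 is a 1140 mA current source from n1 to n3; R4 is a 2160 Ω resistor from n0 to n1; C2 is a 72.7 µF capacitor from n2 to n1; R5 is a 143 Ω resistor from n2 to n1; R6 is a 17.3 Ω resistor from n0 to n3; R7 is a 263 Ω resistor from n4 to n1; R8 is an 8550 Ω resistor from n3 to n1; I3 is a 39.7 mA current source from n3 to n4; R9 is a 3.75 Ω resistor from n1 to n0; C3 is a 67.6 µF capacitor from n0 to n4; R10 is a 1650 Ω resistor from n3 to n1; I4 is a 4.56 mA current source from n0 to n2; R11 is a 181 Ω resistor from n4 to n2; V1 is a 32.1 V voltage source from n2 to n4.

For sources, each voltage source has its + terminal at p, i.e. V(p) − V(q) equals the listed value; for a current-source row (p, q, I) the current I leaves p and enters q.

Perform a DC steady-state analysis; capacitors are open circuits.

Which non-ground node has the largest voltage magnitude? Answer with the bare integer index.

4

MNA unknowns: 4 node voltages V₁..V_4 plus 1 source current (V1)
C1: Y=0.000 on G[3,4]
R1: Y=0.0003145 on G[1,3]
R2: Y=0.1130 on G[2,1]
I1: z[4]−=0.108, z[2]+=0.108
R3: Y=0.01495 on G[0,1]
I2: z[1]−=1.14, z[3]+=1.14
R4: Y=0.0004630 on G[0,1]
C2: Y=0.000 on G[2,1]
R5: Y=0.006993 on G[2,1]
R6: Y=0.05780 on G[0,3]
R7: Y=0.003802 on G[4,1]
R8: Y=0.0001170 on G[3,1]
I3: z[3]−=0.0397, z[4]+=0.0397
R9: Y=0.2667 on G[1,0]
C3: Y=0.000 on G[0,4]
R10: Y=0.0006061 on G[3,1]
I4: z[0]−=0.00456, z[2]+=0.00456
R11: Y=0.005525 on G[4,2]
V1: row V2−V4=32.1, i_V1 at 2,4
solve → V1=-3.802, V2=-2.459, V3=18.63, V4=-34.56
aux → i_V1=-0.2260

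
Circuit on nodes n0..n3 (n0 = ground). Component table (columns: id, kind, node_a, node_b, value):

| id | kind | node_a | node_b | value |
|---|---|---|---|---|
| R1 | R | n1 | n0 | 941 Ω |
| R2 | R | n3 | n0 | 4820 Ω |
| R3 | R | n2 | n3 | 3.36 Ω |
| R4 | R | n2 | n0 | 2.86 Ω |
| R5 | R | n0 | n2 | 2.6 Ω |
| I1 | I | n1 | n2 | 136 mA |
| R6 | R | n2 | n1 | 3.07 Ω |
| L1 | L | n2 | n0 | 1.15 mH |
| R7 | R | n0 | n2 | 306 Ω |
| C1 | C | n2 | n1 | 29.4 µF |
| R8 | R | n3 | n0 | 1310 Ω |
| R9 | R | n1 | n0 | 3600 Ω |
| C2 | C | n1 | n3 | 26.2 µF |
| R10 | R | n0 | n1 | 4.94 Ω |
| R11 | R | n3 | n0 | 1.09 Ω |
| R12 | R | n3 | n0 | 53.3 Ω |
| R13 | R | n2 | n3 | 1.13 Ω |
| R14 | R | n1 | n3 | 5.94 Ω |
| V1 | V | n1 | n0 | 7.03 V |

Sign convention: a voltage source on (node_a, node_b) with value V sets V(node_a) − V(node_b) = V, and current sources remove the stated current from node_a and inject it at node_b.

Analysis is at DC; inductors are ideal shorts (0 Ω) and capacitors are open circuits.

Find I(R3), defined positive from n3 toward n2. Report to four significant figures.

Apply KCL at each of the 3 non-ground nodes and solve the resulting linear system.
Node n1: branches {R1, I1, R6, C1, R9, C2, R10, R14, V1} → V_1 = 7.030
Node n2: branches {R3, R4, R5, I1, R6, L1, R7, C1, R13} → V_2 = 0.000
Node n3: branches {R2, R3, R8, C2, R11, R12, R13, R14} → V_3 = 0.5172
Source currents: i(L1)=3.038, i(V1)=-4.955

0.1539 A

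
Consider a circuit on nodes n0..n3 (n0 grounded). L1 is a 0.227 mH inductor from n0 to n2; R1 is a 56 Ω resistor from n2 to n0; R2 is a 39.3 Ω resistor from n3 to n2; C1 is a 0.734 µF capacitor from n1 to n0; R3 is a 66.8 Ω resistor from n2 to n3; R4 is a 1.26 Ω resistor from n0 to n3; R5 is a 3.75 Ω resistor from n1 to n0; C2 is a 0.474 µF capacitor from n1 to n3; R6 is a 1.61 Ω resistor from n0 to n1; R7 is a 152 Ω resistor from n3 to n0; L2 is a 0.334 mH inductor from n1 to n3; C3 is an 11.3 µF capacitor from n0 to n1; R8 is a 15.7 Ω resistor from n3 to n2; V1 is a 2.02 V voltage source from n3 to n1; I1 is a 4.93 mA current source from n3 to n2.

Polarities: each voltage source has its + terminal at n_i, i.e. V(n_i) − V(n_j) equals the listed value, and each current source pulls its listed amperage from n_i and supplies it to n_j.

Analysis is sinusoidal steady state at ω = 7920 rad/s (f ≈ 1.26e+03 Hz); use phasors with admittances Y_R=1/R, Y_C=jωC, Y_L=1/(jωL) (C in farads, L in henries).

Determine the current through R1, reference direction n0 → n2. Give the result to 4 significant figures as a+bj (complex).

MNA unknowns: 3 node voltages V₁..V_3 plus 1 source current (V1)
L1: Y=0.000-0.5562j on G[0,2]
R1: Y=0.01786+0.000j on G[2,0]
R2: Y=0.02545+0.000j on G[3,2]
C1: Y=0.000+0.005813j on G[1,0]
R3: Y=0.01497+0.000j on G[2,3]
R4: Y=0.7937+0.000j on G[0,3]
R5: Y=0.2667+0.000j on G[1,0]
C2: Y=0.000+0.003754j on G[1,3]
R6: Y=0.6211+0.000j on G[0,1]
R7: Y=0.006579+0.000j on G[3,0]
L2: Y=0.000-0.3780j on G[1,3]
C3: Y=0.000+0.08950j on G[0,1]
R8: Y=0.06369+0.000j on G[3,2]
V1: row V3−V1=2.02, i_V1 at 3,1
I1: z[3]−=0.00493, z[2]+=0.00493
solve → V1=-1.017+0.06513j, V2=0.02950+0.1901j, V3=1.003+0.06513j
aux → i_V1=-0.9090+0.7169j

-0.0005269-0.003395j A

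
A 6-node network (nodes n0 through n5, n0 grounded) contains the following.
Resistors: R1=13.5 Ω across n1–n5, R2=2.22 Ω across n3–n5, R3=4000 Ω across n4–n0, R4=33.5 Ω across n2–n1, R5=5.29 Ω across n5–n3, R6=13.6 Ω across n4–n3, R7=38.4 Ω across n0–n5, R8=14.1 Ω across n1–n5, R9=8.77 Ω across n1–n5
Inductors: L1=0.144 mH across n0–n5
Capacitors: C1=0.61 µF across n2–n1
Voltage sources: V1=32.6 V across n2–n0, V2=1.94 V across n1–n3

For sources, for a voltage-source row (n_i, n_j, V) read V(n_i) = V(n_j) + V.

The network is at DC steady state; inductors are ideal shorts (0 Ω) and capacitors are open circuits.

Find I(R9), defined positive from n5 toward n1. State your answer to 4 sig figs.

-0.2719 A

Apply KCL at each of the 5 non-ground nodes and solve the resulting linear system.
Node n1: branches {R1, R4, R8, C1, R9, V2} → V_1 = 2.384
Node n2: branches {R4, C1, V1} → V_2 = 32.60
Node n3: branches {R2, R5, R6, V2} → V_3 = 0.4445
Node n4: branches {R3, R6} → V_4 = 0.4429
Node n5: branches {R1, R2, L1, R5, R7, R8, R9} → V_5 = 0.000
Source currents: i(L1)=-0.9018, i(V1)=-0.9020, i(V2)=0.2843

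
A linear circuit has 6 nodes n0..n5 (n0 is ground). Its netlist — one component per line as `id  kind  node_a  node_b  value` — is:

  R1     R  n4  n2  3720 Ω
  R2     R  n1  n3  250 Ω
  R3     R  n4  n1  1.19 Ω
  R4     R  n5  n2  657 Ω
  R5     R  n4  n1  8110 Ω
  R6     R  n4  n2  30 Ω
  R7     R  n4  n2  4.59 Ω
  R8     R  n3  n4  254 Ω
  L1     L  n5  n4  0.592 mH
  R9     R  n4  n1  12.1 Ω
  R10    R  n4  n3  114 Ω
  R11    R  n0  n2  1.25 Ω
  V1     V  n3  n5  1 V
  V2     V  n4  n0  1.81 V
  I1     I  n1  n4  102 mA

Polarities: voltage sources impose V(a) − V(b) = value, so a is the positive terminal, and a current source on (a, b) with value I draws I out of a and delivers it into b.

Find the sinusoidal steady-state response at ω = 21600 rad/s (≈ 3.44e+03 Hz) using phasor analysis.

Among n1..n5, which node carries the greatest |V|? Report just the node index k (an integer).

MNA unknowns: 5 node voltages V₁..V_5 plus 2 source currents (V1, V2)
R1: Y=0.0002688+0.000j on G[4,2]
R2: Y=0.004000+0.000j on G[1,3]
R3: Y=0.8403+0.000j on G[4,1]
R4: Y=0.001522+0.000j on G[5,2]
R5: Y=0.0001233+0.000j on G[4,1]
R6: Y=0.03333+0.000j on G[4,2]
R7: Y=0.2179+0.000j on G[4,2]
R8: Y=0.003937+0.000j on G[3,4]
L1: Y=0.000-0.07820j on G[5,4]
R9: Y=0.08264+0.000j on G[4,1]
R10: Y=0.008772+0.000j on G[4,3]
R11: Y=0.8000+0.000j on G[0,2]
V1: row V3−V5=1, i_V1 at 3,5
V2: row V4−V0=1.81, i_V2 at 4,0
I1: z[1]−=0.102, z[4]+=0.102
solve → V1=1.704-0.001006j, V2=0.4348-0.0003371j, V3=2.756-0.2332j, V4=1.810+0.000j, V5=1.756-0.2332j
aux → i_V1=-0.01623+0.003892j, i_V2=-0.3478+0.0002697j

3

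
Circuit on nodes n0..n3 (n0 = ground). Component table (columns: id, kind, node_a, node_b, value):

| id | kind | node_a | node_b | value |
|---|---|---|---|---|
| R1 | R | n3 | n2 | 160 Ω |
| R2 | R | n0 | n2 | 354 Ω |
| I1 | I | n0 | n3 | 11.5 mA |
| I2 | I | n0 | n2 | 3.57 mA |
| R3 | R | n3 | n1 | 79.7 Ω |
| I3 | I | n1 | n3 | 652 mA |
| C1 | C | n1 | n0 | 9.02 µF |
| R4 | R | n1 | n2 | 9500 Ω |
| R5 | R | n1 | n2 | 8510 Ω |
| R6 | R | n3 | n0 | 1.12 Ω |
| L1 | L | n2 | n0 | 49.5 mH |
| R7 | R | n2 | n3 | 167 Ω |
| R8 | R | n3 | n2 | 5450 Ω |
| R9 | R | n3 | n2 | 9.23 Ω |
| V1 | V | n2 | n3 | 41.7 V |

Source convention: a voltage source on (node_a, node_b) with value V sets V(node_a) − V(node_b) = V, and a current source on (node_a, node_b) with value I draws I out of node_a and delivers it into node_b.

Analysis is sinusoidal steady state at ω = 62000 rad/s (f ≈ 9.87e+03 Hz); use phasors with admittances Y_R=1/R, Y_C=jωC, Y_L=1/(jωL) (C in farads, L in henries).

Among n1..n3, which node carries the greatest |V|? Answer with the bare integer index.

Apply KCL at each of the 3 non-ground nodes and solve the resulting linear system.
Node n1: branches {R3, I3, C1, R4, R5} → V_1 = -0.02521+1.135j
Node n2: branches {R1, R2, I2, R4, R5, L1, R7, R8, R9, V1} → V_2 = 42.29+0.03113j
Node n3: branches {R1, I1, R3, I3, R6, R7, R8, R9, V1} → V_3 = 0.5940+0.03113j
Source currents: i(V1)=-5.161+0.01394j

2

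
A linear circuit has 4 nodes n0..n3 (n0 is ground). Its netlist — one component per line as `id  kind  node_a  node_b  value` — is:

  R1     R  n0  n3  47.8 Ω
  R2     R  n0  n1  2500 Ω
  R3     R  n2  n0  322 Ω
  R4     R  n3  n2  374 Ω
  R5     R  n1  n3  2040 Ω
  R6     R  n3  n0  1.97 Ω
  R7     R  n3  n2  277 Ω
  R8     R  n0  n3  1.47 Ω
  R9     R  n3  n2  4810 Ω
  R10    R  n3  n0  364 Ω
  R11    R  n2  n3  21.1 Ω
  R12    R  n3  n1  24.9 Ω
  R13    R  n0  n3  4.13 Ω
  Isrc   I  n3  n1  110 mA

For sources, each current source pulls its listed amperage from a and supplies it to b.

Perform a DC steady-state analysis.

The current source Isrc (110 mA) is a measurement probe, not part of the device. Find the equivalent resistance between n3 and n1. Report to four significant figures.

MNA unknowns: 3 node voltages V₁..V_3
R1: Y=0.02092 on G[0,3]
R2: Y=0.0004000 on G[0,1]
R3: Y=0.003106 on G[2,0]
R4: Y=0.002674 on G[3,2]
R5: Y=0.0004902 on G[1,3]
R6: Y=0.5076 on G[3,0]
R7: Y=0.003610 on G[3,2]
R8: Y=0.6803 on G[0,3]
R9: Y=0.0002079 on G[3,2]
R10: Y=0.002747 on G[3,0]
R11: Y=0.04739 on G[2,3]
R12: Y=0.04016 on G[3,1]
R13: Y=0.2421 on G[0,3]
Isrc: z[3]−=0.11, z[1]+=0.11
solve → V1=2.679, V2=-0.0006956, V3=-0.0007356

R_eq = 24.36 Ω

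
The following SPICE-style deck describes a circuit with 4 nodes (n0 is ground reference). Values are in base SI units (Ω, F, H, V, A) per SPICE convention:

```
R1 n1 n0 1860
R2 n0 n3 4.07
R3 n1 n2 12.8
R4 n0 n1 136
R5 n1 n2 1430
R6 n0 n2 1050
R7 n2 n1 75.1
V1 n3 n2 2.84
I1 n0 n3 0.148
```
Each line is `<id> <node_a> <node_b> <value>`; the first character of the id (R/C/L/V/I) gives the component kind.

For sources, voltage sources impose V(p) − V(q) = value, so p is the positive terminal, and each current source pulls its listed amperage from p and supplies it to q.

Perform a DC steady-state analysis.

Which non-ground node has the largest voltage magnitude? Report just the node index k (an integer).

2

Apply KCL at each of the 3 non-ground nodes and solve the resulting linear system.
Node n1: branches {R1, R3, R4, R5, R7} → V_1 = -1.994
Node n2: branches {R3, R5, R6, R7, V1} → V_2 = -2.165
Node n3: branches {R2, V1, I1} → V_3 = 0.6748
Source currents: i(V1)=-0.01780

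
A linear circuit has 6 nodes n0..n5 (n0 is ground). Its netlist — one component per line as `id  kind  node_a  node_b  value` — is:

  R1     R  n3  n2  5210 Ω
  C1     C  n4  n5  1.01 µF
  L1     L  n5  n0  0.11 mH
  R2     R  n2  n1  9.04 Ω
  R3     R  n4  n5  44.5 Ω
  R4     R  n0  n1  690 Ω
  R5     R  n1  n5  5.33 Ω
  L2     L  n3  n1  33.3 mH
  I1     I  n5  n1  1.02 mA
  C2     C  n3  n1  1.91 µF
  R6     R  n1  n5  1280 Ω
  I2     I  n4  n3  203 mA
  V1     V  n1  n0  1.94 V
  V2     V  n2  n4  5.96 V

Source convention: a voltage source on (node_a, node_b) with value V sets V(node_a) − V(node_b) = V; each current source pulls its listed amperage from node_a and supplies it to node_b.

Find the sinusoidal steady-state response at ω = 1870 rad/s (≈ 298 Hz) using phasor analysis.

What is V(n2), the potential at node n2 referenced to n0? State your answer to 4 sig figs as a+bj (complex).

1.096+0.1012j V

MNA unknowns: 5 node voltages V₁..V_5 plus 2 source currents (V1, V2)
R1: Y=0.0001919+0.000j on G[3,2]
C1: Y=0.000+0.001889j on G[4,5]
L1: Y=0.000-4.861j on G[5,0]
R2: Y=0.1106+0.000j on G[2,1]
R3: Y=0.02247+0.000j on G[4,5]
R4: Y=0.001449+0.000j on G[0,1]
R5: Y=0.1876+0.000j on G[1,5]
L2: Y=0.000-0.01606j on G[3,1]
I1: z[5]−=0.00102, z[1]+=0.00102
C2: Y=0.000+0.003572j on G[3,1]
R6: Y=0.0007813+0.000j on G[1,5]
I2: z[4]−=0.203, z[3]+=0.203
V1: row V1−V0=1.94, i_V1 at 1,0
V2: row V2−V4=5.96, i_V2 at 2,4
solve → V1=1.940+0.000j, V2=1.096+0.1012j, V3=2.188+16.24j, V4=-4.864+0.1012j, V5=0.003692+0.05231j
aux → i_V1=-0.2571+0.01795j, i_V2=0.09353-0.008095j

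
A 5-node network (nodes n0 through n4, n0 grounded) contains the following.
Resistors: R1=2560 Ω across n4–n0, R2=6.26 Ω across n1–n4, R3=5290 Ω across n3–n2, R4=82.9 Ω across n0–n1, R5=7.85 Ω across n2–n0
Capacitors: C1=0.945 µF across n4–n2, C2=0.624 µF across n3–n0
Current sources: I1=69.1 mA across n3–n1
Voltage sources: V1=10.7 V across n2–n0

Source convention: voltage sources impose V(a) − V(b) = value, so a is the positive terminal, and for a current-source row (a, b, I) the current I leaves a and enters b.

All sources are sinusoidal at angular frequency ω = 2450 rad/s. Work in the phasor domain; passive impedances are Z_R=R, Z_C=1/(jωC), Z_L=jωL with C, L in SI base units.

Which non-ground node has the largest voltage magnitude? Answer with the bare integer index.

3

Element admittances at ω=2450 rad/s:
  Y(R1) = 0.0003906+0.000j S between n4,n0
  Y(R2) = 0.1597+0.000j S between n1,n4
  Y(C1) = 0.000+0.002315j S between n4,n2
  I1: injects 0.0691 A into n1 (from n3)
  Y(R3) = 0.0001890+0.000j S between n3,n2
  Y(R4) = 0.01206+0.000j S between n0,n1
  Y(C2) = 0.000+0.001529j S between n3,n0
  Y(R5) = 0.1274+0.000j S between n2,n0
  V1: constraint V(n2)−V(n0) = 10.7
Assemble and solve the 5×5 MNA system:
  V(n1)=5.733+0.9212j  V(n2)=10.70+0.000j  V(n3)=-5.344+43.22j  V(n4)=5.733+0.9908j
  i(V1)=-1.368-0.003330j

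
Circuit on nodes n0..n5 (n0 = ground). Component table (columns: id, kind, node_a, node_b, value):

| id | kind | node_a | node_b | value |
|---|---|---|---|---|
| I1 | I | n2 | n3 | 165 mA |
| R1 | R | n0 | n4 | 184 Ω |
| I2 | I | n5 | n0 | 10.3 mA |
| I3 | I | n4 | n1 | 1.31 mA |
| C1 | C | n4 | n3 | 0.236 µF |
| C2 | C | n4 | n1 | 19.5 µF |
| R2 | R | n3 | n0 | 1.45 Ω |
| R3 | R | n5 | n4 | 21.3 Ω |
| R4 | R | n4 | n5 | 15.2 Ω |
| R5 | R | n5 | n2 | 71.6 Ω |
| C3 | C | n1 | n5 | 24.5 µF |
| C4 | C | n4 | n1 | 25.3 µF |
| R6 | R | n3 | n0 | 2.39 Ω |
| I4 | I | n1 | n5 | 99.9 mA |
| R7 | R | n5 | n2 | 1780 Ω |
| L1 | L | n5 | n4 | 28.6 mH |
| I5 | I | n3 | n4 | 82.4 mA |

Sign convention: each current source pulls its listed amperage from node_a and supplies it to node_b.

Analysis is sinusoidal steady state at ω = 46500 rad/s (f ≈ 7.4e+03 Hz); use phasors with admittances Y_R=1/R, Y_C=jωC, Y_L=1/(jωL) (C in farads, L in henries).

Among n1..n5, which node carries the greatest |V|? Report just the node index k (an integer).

2

Element admittances at ω=46500 rad/s:
  I1: injects 0.165 A into n3 (from n2)
  Y(R1) = 0.005435+0.000j S between n0,n4
  I2: injects 0.0103 A into n0 (from n5)
  I3: injects 0.00131 A into n1 (from n4)
  Y(C1) = 0.000+0.01097j S between n4,n3
  Y(C2) = 0.000+0.9067j S between n4,n1
  Y(R2) = 0.6897+0.000j S between n3,n0
  Y(R3) = 0.04695+0.000j S between n5,n4
  Y(R4) = 0.06579+0.000j S between n4,n5
  Y(R5) = 0.01397+0.000j S between n5,n2
  Y(C3) = 0.000+1.139j S between n1,n5
  Y(C4) = 0.000+1.176j S between n4,n1
  Y(R6) = 0.4184+0.000j S between n3,n0
  I4: injects 0.0999 A into n5 (from n1)
  Y(R7) = 0.0005618+0.000j S between n5,n2
  Y(L1) = 0.000-0.0007519j S between n5,n4
  I5: injects 0.0824 A into n4 (from n3)
Assemble and solve the 5×5 MNA system:
  V(n1)=-3.356+6.857j  V(n2)=-14.73+6.921j  V(n3)=0.007125-0.03323j  V(n4)=-3.348+6.774j  V(n5)=-3.370+6.921j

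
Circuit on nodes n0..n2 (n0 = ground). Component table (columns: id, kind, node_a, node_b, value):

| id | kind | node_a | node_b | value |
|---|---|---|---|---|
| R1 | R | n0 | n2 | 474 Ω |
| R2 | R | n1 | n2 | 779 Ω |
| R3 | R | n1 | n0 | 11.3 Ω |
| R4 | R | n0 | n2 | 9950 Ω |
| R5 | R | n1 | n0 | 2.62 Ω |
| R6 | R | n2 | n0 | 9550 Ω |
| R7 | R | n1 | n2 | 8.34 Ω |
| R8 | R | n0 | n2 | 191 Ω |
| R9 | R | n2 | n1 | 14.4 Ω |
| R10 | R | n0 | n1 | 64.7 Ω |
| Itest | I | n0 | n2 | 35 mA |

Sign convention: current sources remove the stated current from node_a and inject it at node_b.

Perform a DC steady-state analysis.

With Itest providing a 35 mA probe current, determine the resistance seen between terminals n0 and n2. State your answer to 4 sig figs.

MNA unknowns: 2 node voltages V₁..V_2
R1: Y=0.002110 on G[0,2]
R2: Y=0.001284 on G[1,2]
R3: Y=0.08850 on G[1,0]
R4: Y=0.0001005 on G[0,2]
R5: Y=0.3817 on G[1,0]
R6: Y=0.0001047 on G[2,0]
R7: Y=0.1199 on G[1,2]
R8: Y=0.005236 on G[0,2]
R9: Y=0.06944 on G[2,1]
R10: Y=0.01546 on G[0,1]
Itest: z[0]−=0.035, z[2]+=0.035
solve → V1=0.06830, V2=0.2423

R_eq = 6.923 Ω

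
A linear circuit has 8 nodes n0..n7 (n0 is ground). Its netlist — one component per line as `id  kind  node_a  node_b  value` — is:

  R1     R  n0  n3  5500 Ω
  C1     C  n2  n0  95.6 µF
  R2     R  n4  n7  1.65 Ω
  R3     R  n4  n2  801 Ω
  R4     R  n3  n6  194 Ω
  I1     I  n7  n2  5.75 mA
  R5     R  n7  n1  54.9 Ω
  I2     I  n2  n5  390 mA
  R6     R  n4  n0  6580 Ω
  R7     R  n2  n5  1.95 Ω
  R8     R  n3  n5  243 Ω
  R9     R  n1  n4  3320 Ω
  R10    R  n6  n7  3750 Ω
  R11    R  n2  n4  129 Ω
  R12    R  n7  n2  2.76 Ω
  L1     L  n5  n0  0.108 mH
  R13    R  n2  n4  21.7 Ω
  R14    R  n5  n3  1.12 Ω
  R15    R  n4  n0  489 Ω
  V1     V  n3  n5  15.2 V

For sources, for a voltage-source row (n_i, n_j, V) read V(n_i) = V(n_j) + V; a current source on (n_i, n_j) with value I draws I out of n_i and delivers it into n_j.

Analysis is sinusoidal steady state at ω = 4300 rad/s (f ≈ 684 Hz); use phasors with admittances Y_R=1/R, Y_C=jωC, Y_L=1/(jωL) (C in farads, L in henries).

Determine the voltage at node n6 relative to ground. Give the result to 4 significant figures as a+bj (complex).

MNA unknowns: 7 node voltages V₁..V_7 plus 1 source current (V1)
R1: Y=0.0001818+0.000j on G[0,3]
C1: Y=0.000+0.4111j on G[2,0]
R2: Y=0.6061+0.000j on G[4,7]
R3: Y=0.001248+0.000j on G[4,2]
R4: Y=0.005155+0.000j on G[3,6]
I1: z[7]−=0.00575, z[2]+=0.00575
R5: Y=0.01821+0.000j on G[7,1]
I2: z[2]−=0.39, z[5]+=0.39
R6: Y=0.0001520+0.000j on G[4,0]
R7: Y=0.5128+0.000j on G[2,5]
R8: Y=0.004115+0.000j on G[3,5]
R9: Y=0.0003012+0.000j on G[1,4]
R10: Y=0.0002667+0.000j on G[6,7]
R11: Y=0.007752+0.000j on G[2,4]
R12: Y=0.3623+0.000j on G[7,2]
L1: Y=0.000-2.153j on G[5,0]
R13: Y=0.04608+0.000j on G[2,4]
R14: Y=0.8929+0.000j on G[5,3]
R15: Y=0.002045+0.000j on G[4,0]
V1: row V3−V5=15.2, i_V1 at 3,5
solve → V1=-0.4718+0.4593j, V2=-0.4698+0.4618j, V3=15.11+0.08737j, V4=-0.4701+0.4580j, V5=-0.08921+0.08737j, V6=14.34+0.1057j, V7=-0.4719+0.4594j
aux → i_V1=-13.64+7.843e-05j

14.34+0.1057j V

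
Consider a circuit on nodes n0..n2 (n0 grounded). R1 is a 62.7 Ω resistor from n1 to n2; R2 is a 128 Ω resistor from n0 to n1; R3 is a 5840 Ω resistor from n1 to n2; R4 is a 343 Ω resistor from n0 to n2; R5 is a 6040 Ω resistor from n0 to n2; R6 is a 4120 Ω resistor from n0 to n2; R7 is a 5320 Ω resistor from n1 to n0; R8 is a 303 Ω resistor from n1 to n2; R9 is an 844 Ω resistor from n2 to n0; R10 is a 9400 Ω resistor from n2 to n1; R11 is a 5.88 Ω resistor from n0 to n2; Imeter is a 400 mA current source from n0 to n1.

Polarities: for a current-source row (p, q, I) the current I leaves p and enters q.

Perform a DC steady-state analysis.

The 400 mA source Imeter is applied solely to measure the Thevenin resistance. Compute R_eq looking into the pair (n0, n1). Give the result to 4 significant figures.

R_eq = 39.12 Ω

Element admittances at DC:
  Y(R1) = 0.01595 S between n1,n2
  Y(R2) = 0.007812 S between n0,n1
  Y(R3) = 0.0001712 S between n1,n2
  Y(R4) = 0.002915 S between n0,n2
  Y(R5) = 0.0001656 S between n0,n2
  Y(R6) = 0.0002427 S between n0,n2
  Y(R7) = 0.0001880 S between n1,n0
  Y(R8) = 0.003300 S between n1,n2
  Y(R9) = 0.001185 S between n2,n0
  Y(R10) = 0.0001064 S between n2,n1
  Y(R11) = 0.1701 S between n0,n2
  Imeter: injects 0.4 A into n1 (from n0)
Assemble and solve the 2×2 MNA system:
  V(n1)=15.65  V(n2)=1.574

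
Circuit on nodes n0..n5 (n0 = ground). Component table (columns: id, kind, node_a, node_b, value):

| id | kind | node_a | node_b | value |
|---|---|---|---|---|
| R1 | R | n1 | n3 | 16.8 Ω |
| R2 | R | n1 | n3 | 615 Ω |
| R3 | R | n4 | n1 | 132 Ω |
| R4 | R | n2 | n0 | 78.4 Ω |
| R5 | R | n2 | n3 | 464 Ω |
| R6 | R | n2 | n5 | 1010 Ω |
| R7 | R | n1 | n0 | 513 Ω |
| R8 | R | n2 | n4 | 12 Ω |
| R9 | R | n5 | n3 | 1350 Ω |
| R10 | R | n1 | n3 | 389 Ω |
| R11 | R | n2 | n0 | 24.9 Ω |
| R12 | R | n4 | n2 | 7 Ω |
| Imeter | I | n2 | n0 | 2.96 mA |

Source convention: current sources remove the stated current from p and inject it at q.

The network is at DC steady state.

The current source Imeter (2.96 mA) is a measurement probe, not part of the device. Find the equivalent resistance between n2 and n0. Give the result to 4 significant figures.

R_eq = 18.33 Ω

Element admittances at DC:
  Y(R1) = 0.05952 S between n1,n3
  Y(R2) = 0.001626 S between n1,n3
  Y(R3) = 0.007576 S between n4,n1
  Y(R4) = 0.01276 S between n2,n0
  Y(R5) = 0.002155 S between n2,n3
  Y(R6) = 0.0009901 S between n2,n5
  Y(R7) = 0.001949 S between n1,n0
  Y(R8) = 0.08333 S between n2,n4
  Y(R9) = 0.0007407 S between n5,n3
  Y(R10) = 0.002571 S between n1,n3
  Y(R11) = 0.04016 S between n2,n0
  Y(R12) = 0.1429 S between n4,n2
  Imeter: injects 0.00296 A into n0 (from n2)
Assemble and solve the 5×5 MNA system:
  V(n1)=-0.04527  V(n2)=-0.05427  V(n3)=-0.04562  V(n4)=-0.05398  V(n5)=-0.05057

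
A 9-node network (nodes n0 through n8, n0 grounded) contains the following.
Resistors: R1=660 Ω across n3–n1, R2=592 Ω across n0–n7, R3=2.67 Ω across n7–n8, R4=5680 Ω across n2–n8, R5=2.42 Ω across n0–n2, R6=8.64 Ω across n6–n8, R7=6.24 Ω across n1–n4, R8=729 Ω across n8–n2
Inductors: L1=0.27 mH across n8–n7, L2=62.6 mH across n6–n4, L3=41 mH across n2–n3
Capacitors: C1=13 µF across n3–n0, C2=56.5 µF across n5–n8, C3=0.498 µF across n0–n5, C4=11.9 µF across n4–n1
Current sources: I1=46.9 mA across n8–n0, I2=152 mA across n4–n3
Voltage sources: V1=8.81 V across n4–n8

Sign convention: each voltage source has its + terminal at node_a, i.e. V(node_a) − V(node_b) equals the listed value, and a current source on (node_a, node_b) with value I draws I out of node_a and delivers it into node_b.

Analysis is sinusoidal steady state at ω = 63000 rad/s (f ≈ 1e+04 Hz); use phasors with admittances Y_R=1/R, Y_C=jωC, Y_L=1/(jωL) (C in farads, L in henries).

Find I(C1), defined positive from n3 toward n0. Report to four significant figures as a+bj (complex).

MNA unknowns: 8 node voltages V₁..V_8 plus 1 source current (V1)
R1: Y=0.001515+0.000j on G[3,1]
R2: Y=0.001689+0.000j on G[0,7]
R3: Y=0.3745+0.000j on G[7,8]
R4: Y=0.0001761+0.000j on G[2,8]
L1: Y=0.000-0.05879j on G[8,7]
C1: Y=0.000+0.8190j on G[3,0]
R5: Y=0.4132+0.000j on G[0,2]
L2: Y=0.000-0.0002536j on G[6,4]
L3: Y=0.000-0.0003871j on G[2,3]
R6: Y=0.1157+0.000j on G[6,8]
C2: Y=0.000+3.559j on G[5,8]
I1: z[8]−=0.0469, z[0]+=0.0469
R7: Y=0.1603+0.000j on G[1,4]
C3: Y=0.000+0.03137j on G[0,5]
R8: Y=0.001372+0.000j on G[8,2]
I2: z[4]−=0.152, z[3]+=0.152
C4: Y=0.000+0.7497j on G[4,1]
V1: row V4−V8=8.81, i_V1 at 4,8
solve → V1=7.767+6.679j, V2=-0.004040+0.02486j, V3=0.01273-0.2000j, V4=7.784+6.667j, V5=-1.017+6.609j, V6=-1.026+6.648j, V7=-1.017+6.639j, V8=-1.026+6.667j
aux → i_V1=-0.1638-0.008189j

0.1638+0.01043j A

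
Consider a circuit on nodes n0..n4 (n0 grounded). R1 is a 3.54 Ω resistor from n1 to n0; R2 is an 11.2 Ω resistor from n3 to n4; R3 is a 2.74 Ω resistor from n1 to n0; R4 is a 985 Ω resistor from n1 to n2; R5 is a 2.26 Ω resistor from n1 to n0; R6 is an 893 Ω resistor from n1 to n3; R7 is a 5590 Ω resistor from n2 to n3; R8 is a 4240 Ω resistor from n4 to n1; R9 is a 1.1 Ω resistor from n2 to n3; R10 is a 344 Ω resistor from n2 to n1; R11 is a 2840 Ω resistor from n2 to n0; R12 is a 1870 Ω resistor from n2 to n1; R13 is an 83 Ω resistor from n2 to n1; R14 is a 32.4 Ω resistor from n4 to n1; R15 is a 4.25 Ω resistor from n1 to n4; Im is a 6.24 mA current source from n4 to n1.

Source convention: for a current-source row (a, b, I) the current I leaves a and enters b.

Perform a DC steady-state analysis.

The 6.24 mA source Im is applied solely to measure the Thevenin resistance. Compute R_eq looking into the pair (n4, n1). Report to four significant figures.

R_eq = 3.557 Ω

Apply KCL at each of the 4 non-ground nodes and solve the resulting linear system.
Node n1: branches {R1, R3, R4, R5, R6, R8, R10, R12, R13, R14, R15, Im} → V_1 = 5.875e-06
Node n2: branches {R4, R7, R9, R10, R11, R12, R13} → V_2 = -0.01819
Node n3: branches {R2, R6, R7, R9} → V_3 = -0.01852
Node n4: branches {R2, R8, R14, R15, Im} → V_4 = -0.02219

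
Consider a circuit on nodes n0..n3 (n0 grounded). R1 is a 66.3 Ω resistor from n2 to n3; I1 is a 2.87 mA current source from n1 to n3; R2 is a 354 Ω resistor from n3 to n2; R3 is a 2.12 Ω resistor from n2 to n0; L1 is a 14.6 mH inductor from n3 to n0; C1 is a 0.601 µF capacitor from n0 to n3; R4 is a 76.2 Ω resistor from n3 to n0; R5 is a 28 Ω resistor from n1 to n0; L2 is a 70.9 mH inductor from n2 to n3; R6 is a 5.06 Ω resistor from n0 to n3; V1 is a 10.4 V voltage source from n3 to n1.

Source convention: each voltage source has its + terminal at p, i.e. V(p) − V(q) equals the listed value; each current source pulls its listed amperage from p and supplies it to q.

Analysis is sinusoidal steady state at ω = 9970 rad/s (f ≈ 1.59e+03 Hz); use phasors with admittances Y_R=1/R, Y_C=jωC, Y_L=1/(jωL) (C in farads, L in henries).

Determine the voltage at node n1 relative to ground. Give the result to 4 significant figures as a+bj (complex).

Element admittances at ω=9970 rad/s:
  Y(R1) = 0.01508+0.000j S between n2,n3
  I1: injects 0.00287 A into n3 (from n1)
  Y(R2) = 0.002825+0.000j S between n3,n2
  Y(R3) = 0.4717+0.000j S between n2,n0
  Y(L1) = 0.000-0.006870j S between n3,n0
  Y(C1) = 0.000+0.005992j S between n0,n3
  Y(R4) = 0.01312+0.000j S between n3,n0
  Y(R5) = 0.03571+0.000j S between n1,n0
  Y(L2) = 0.000-0.001415j S between n2,n3
  Y(R6) = 0.1976+0.000j S between n0,n3
  V1: constraint V(n3)−V(n1) = 10.4
Assemble and solve the 4×4 MNA system:
  V(n1)=-8.992+0.01170j  V(n2)=0.05155-0.003492j  V(n3)=1.408+0.01170j
  i(V1)=-0.3183+0.0004179j

-8.992+0.01170j V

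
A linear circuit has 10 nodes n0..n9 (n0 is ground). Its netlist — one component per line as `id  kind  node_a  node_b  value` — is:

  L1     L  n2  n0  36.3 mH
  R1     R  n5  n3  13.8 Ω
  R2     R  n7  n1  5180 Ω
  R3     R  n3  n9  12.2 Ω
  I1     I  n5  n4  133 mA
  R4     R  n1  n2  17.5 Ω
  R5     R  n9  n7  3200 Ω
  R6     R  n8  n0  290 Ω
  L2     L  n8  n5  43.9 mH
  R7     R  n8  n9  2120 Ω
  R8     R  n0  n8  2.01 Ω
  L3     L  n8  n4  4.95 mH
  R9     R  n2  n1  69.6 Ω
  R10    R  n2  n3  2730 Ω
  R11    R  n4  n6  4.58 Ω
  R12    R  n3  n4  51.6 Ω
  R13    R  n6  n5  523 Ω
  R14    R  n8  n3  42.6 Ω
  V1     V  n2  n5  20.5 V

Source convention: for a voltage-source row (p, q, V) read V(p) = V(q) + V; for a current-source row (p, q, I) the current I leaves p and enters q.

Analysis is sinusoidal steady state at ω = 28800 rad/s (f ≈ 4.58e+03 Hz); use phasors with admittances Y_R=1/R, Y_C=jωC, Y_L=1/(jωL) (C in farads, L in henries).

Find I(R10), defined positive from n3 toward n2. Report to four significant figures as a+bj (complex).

-0.006839-8.364e-05j A

Apply KCL at each of the 9 non-ground nodes and solve the resulting linear system.
Node n1: branches {R2, R4, R9} → V_1 = 17.57+2.041j
Node n2: branches {L1, R4, R9, R10, V1} → V_2 = 17.61+2.041j
Node n3: branches {R1, R3, R10, R12, R14} → V_3 = -1.066+1.813j
Node n4: branches {I1, L3, R11, R12} → V_4 = 3.995+3.152j
Node n5: branches {R1, I1, L2, R13, V1} → V_5 = -2.895+2.041j
Node n6: branches {R11, R13} → V_6 = 3.935+3.142j
Node n7: branches {R2, R5} → V_7 = 6.072+1.894j
Node n8: branches {R6, L2, R7, R8, L3, R14} → V_8 = -0.003898+0.03362j
Node n9: branches {R3, R5, R7} → V_9 = -1.033+1.803j
Source currents: i(V1)=-0.01101+0.01673j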